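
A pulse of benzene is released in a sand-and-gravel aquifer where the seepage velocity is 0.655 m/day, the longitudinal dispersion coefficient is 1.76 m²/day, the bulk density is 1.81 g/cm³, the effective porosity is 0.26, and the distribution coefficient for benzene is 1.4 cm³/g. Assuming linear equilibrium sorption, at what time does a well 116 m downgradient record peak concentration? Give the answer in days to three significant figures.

Retardation factor R = 1 + ρ_b·K_d/n = 1 + 1.81 × 1.4/0.26 = 10.75.
Sorption retards both mechanisms: v_R = v/R = 0.06093 m/day, D_R = D/R = 0.1637 m²/day.
Peak time from v_R²t² + 2D_R t − x² = 0: t = (√(D_R² + v_R²x²) − D_R)/v_R².
√(D_R² + v_R²x²) = √(0.1637² + 0.06093² × 116²) = 7.070; v_R² = 0.003712.
t = (7.070 − 0.1637)/0.003712 = 1860 days.

1860 days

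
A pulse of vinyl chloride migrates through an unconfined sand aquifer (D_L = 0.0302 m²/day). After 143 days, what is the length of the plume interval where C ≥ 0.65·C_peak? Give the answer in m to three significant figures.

The plume is Gaussian with σ = √(2Dt) = √(2 × 0.0302 × 143) = 2.939 m.
C/C_peak = exp(−Δx²/(2σ²)) = 0.65 ⇒ Δx = σ·√(−2 ln 0.65) = 2.939 × 0.9282 = 2.728 m.
Width = 2Δx = 5.46 m.

5.46 m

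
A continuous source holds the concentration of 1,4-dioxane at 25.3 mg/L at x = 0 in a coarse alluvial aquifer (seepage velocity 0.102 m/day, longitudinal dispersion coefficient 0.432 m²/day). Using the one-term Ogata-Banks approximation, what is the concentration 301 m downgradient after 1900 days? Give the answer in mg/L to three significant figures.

For a continuous step input, C/C₀ ≈ ½·erfc((x−vt)/(2√(Dt))).
vt = 0.102 × 1900 = 193.8 m and 2√(Dt) = 2√(0.432 × 1900) = 57.30 m.
Argument (x−vt)/(2√(Dt)) = (301 − 193.8)/57.30 = 1.871; ½·erfc(1.871) = 0.004073.
C = 25.3 × 0.004073 = 0.103 mg/L.

0.103 mg/L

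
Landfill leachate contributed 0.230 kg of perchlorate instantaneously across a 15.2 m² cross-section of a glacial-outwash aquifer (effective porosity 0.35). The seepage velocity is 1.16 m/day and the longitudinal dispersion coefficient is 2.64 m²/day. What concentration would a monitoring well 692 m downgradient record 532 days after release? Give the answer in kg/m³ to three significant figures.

For an instantaneous plane source, C(x,t) = M/(n_e·A·√(4πDt)) · exp(−(x−vt)²/(4Dt)), with n_e·A the pore (flow) area.
Plume center vt = 1.16 × 532 = 617.12 m, so the well at 692 m is 74.88 m downgradient of the peak.
√(4πDt) = 132.9 m, giving peak height M/(n_e·A·√(4πDt)) = 0.230/(0.35 × 15.2 × 132.9) = 0.0003253 kg/m³.
(x−vt)²/(4Dt) = (74.88)²/(4 × 2.64 × 532) = 0.9981; exp(−0.9981) = 0.3686.
C = 0.0003253 × 0.3686 = 0.000120 kg/m³.

0.000120 kg/m³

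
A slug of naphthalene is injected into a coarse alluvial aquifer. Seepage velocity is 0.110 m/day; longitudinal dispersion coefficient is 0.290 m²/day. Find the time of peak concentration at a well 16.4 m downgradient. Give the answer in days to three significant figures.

127 days

For the 1D instantaneous-source solution, setting ∂C/∂t = 0 at fixed x gives v²t² + 2Dt − x² = 0, so t = (√(D² + v²x²) − D)/v².
√(D² + v²x²) = √(0.290² + 0.110² × 16.4²) = 1.827; v² = 0.0121.
t = (1.827 − 0.290)/0.0121 = 127 days (vs. the pure-advection estimate x/v = 149 d).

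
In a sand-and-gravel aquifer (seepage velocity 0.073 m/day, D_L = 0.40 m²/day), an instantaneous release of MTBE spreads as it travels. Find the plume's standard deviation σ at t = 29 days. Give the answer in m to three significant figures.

Dispersive spreading gives a Gaussian with σ² = 2Dt; advection only shifts the center.
σ = √(2 × 0.40 × 29) = 4.82 m.

4.82 m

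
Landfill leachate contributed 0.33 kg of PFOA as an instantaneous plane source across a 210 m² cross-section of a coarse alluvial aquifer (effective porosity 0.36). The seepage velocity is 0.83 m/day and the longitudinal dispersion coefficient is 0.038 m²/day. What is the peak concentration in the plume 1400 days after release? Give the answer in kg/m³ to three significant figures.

0.000169 kg/m³

The peak of an instantaneous 1D plume sits at x = vt; there the Gaussian factor is 1 and C_max = M/(n_e·A·√(4πDt)), where n_e·A is the pore area the mass is dissolved in.
√(4πDt) = √(4π × 0.038 × 1400) = 25.86 m, so C_max = 0.33/(0.36 × 210 × 25.86) = 0.000169 kg/m³.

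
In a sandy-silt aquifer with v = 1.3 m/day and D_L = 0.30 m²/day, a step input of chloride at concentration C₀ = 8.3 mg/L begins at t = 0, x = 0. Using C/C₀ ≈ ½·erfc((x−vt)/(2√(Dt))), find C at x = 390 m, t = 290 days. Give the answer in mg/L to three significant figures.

1.35 mg/L

For a continuous step input, C/C₀ ≈ ½·erfc((x−vt)/(2√(Dt))).
vt = 1.3 × 290 = 377 m and 2√(Dt) = 2√(0.30 × 290) = 18.65 m.
Argument (x−vt)/(2√(Dt)) = (390 − 377)/18.65 = 0.6971; ½·erfc(0.6971) = 0.1621.
C = 8.3 × 0.1621 = 1.35 mg/L.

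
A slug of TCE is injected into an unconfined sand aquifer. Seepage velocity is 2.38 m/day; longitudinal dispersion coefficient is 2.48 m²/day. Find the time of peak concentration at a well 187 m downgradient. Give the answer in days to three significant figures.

78.1 days

For the 1D instantaneous-source solution, setting ∂C/∂t = 0 at fixed x gives v²t² + 2Dt − x² = 0, so t = (√(D² + v²x²) − D)/v².
√(D² + v²x²) = √(2.48² + 2.38² × 187²) = 445.1; v² = 5.6644.
t = (445.1 − 2.48)/5.6644 = 78.1 days (vs. the pure-advection estimate x/v = 78.6 d).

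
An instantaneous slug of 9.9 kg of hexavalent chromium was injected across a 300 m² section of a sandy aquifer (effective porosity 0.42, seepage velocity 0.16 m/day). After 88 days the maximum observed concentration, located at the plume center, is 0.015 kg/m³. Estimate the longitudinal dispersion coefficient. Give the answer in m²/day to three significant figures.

At the plume center C_max = M/(n_e·A·√(4πDt)), so D = M²/(4πt·(n_e·A·C_max)²).
n_e·A·C_max = 0.42 × 300 × 0.015 = 1.890 kg/m.
D = 9.9²/(4π × 88 × 1.890²) = 0.0248 m²/day.

0.0248 m²/day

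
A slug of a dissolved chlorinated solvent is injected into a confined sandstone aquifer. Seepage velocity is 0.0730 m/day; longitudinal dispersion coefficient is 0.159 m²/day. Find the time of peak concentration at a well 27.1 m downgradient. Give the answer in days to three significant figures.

For the 1D instantaneous-source solution, setting ∂C/∂t = 0 at fixed x gives v²t² + 2Dt − x² = 0, so t = (√(D² + v²x²) − D)/v².
√(D² + v²x²) = √(0.159² + 0.0730² × 27.1²) = 1.985; v² = 0.005329.
t = (1.985 − 0.159)/0.005329 = 343 days (vs. the pure-advection estimate x/v = 371 d).

343 days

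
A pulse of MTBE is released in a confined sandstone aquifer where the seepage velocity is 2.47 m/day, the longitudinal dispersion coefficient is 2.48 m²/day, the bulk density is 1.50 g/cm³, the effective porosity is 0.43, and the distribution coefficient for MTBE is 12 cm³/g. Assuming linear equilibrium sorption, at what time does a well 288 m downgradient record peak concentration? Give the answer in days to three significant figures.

4980 days

Retardation factor R = 1 + ρ_b·K_d/n = 1 + 1.50 × 12/0.43 = 42.86.
Sorption retards both mechanisms: v_R = v/R = 0.05763 m/day, D_R = D/R = 0.05786 m²/day.
Peak time from v_R²t² + 2D_R t − x² = 0: t = (√(D_R² + v_R²x²) − D_R)/v_R².
√(D_R² + v_R²x²) = √(0.05786² + 0.05763² × 288²) = 16.60; v_R² = 0.003321.
t = (16.60 − 0.05786)/0.003321 = 4980 days.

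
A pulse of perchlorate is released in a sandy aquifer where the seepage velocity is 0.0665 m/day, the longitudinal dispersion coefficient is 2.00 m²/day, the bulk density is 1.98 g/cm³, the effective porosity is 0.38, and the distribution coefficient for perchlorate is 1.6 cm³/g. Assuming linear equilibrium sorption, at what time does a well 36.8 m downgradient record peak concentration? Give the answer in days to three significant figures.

Retardation factor R = 1 + ρ_b·K_d/n = 1 + 1.98 × 1.6/0.38 = 9.337.
Sorption retards both mechanisms: v_R = v/R = 0.007122 m/day, D_R = D/R = 0.2142 m²/day.
Peak time from v_R²t² + 2D_R t − x² = 0: t = (√(D_R² + v_R²x²) − D_R)/v_R².
√(D_R² + v_R²x²) = √(0.2142² + 0.007122² × 36.8²) = 0.3385; v_R² = 5.072e-05.
t = (0.3385 − 0.2142)/5.072e-05 = 2450 days.

2450 days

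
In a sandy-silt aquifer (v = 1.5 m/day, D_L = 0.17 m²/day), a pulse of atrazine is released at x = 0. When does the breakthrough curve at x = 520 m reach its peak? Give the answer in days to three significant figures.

For the 1D instantaneous-source solution, setting ∂C/∂t = 0 at fixed x gives v²t² + 2Dt − x² = 0, so t = (√(D² + v²x²) − D)/v².
√(D² + v²x²) = √(0.17² + 1.5² × 520²) = 780.0; v² = 2.25.
t = (780.0 − 0.17)/2.25 = 347 days (vs. the pure-advection estimate x/v = 347 d).

347 days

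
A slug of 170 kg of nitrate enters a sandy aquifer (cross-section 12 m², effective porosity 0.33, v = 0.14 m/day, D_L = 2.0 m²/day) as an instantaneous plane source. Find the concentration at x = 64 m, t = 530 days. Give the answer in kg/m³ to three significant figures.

For an instantaneous plane source, C(x,t) = M/(n_e·A·√(4πDt)) · exp(−(x−vt)²/(4Dt)), with n_e·A the pore (flow) area.
Plume center vt = 0.14 × 530 = 74.2 m, so the well at 64 m is 10.2 m upgradient of the peak.
√(4πDt) = 115.4 m, giving peak height M/(n_e·A·√(4πDt)) = 170/(0.33 × 12 × 115.4) = 0.3720 kg/m³.
(x−vt)²/(4Dt) = (-10.2)²/(4 × 2.0 × 530) = 0.02454; exp(−0.02454) = 0.9758.
C = 0.3720 × 0.9758 = 0.363 kg/m³.

0.363 kg/m³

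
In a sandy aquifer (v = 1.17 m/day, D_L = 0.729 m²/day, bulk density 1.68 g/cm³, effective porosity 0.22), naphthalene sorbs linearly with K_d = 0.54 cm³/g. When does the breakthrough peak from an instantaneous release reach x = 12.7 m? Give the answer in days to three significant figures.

Retardation factor R = 1 + ρ_b·K_d/n = 1 + 1.68 × 0.54/0.22 = 5.124.
Sorption retards both mechanisms: v_R = v/R = 0.2283 m/day, D_R = D/R = 0.1423 m²/day.
Peak time from v_R²t² + 2D_R t − x² = 0: t = (√(D_R² + v_R²x²) − D_R)/v_R².
√(D_R² + v_R²x²) = √(0.1423² + 0.2283² × 12.7²) = 2.903; v_R² = 0.05212.
t = (2.903 − 0.1423)/0.05212 = 53.0 days.

53.0 days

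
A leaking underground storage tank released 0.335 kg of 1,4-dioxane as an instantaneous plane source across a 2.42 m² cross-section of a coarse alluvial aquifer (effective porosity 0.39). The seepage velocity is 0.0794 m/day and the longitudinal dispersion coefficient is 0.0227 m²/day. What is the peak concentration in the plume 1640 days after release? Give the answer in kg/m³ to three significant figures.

The peak of an instantaneous 1D plume sits at x = vt; there the Gaussian factor is 1 and C_max = M/(n_e·A·√(4πDt)), where n_e·A is the pore area the mass is dissolved in.
√(4πDt) = √(4π × 0.0227 × 1640) = 21.63 m, so C_max = 0.335/(0.39 × 2.42 × 21.63) = 0.0164 kg/m³.

0.0164 kg/m³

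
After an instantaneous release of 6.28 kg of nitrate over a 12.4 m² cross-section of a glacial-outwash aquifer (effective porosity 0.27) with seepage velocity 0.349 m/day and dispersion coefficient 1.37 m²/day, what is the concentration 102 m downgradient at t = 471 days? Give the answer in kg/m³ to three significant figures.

0.00461 kg/m³

For an instantaneous plane source, C(x,t) = M/(n_e·A·√(4πDt)) · exp(−(x−vt)²/(4Dt)), with n_e·A the pore (flow) area.
Plume center vt = 0.349 × 471 = 164.379 m, so the well at 102 m is 62.379 m upgradient of the peak.
√(4πDt) = 90.05 m, giving peak height M/(n_e·A·√(4πDt)) = 6.28/(0.27 × 12.4 × 90.05) = 0.02083 kg/m³.
(x−vt)²/(4Dt) = (-62.379)²/(4 × 1.37 × 471) = 1.508; exp(−1.508) = 0.2214.
C = 0.02083 × 0.2214 = 0.00461 kg/m³.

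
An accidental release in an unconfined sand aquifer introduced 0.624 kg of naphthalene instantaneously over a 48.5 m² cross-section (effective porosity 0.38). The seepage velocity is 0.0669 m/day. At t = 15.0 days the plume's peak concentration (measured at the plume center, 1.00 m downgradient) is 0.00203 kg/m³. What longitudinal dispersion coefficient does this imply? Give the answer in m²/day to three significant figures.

1.48 m²/day

At the plume center C_max = M/(n_e·A·√(4πDt)), so D = M²/(4πt·(n_e·A·C_max)²).
n_e·A·C_max = 0.38 × 48.5 × 0.00203 = 0.03741 kg/m.
D = 0.624²/(4π × 15.0 × 0.03741²) = 1.48 m²/day.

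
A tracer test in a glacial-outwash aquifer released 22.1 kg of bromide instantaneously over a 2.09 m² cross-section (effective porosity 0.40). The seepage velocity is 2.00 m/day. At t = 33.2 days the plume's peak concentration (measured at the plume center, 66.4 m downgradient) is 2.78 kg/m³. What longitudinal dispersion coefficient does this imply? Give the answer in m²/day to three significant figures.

0.217 m²/day

At the plume center C_max = M/(n_e·A·√(4πDt)), so D = M²/(4πt·(n_e·A·C_max)²).
n_e·A·C_max = 0.40 × 2.09 × 2.78 = 2.324 kg/m.
D = 22.1²/(4π × 33.2 × 2.324²) = 0.217 m²/day.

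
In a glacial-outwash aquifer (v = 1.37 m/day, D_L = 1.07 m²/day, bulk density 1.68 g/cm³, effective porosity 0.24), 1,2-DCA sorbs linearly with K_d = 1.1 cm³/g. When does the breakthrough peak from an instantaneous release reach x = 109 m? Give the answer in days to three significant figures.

687 days

Retardation factor R = 1 + ρ_b·K_d/n = 1 + 1.68 × 1.1/0.24 = 8.700.
Sorption retards both mechanisms: v_R = v/R = 0.1575 m/day, D_R = D/R = 0.1230 m²/day.
Peak time from v_R²t² + 2D_R t − x² = 0: t = (√(D_R² + v_R²x²) − D_R)/v_R².
√(D_R² + v_R²x²) = √(0.1230² + 0.1575² × 109²) = 17.17; v_R² = 0.02481.
t = (17.17 − 0.1230)/0.02481 = 687 days.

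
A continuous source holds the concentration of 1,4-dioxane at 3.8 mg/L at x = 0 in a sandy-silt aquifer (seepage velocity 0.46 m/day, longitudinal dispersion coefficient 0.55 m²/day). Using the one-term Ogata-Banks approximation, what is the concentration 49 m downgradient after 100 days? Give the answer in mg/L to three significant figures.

1.47 mg/L

For a continuous step input, C/C₀ ≈ ½·erfc((x−vt)/(2√(Dt))).
vt = 0.46 × 100 = 46 m and 2√(Dt) = 2√(0.55 × 100) = 14.83 m.
Argument (x−vt)/(2√(Dt)) = (49 − 46)/14.83 = 0.2023; ½·erfc(0.2023) = 0.3874.
C = 3.8 × 0.3874 = 1.47 mg/L.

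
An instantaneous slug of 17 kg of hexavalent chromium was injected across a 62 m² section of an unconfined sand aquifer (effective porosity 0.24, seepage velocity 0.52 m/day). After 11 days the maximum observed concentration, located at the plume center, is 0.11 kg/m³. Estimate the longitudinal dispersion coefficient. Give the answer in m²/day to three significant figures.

0.780 m²/day

At the plume center C_max = M/(n_e·A·√(4πDt)), so D = M²/(4πt·(n_e·A·C_max)²).
n_e·A·C_max = 0.24 × 62 × 0.11 = 1.637 kg/m.
D = 17²/(4π × 11 × 1.637²) = 0.780 m²/day.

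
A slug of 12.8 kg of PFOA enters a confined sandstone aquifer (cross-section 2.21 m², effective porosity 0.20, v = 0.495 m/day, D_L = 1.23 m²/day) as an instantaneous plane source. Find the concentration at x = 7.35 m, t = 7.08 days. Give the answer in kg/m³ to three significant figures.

For an instantaneous plane source, C(x,t) = M/(n_e·A·√(4πDt)) · exp(−(x−vt)²/(4Dt)), with n_e·A the pore (flow) area.
Plume center vt = 0.495 × 7.08 = 3.5046 m, so the well at 7.35 m is 3.8454 m downgradient of the peak.
√(4πDt) = 10.46 m, giving peak height M/(n_e·A·√(4πDt)) = 12.8/(0.20 × 2.21 × 10.46) = 2.769 kg/m³.
(x−vt)²/(4Dt) = (3.8454)²/(4 × 1.23 × 7.08) = 0.4245; exp(−0.4245) = 0.6541.
C = 2.769 × 0.6541 = 1.81 kg/m³.

1.81 kg/m³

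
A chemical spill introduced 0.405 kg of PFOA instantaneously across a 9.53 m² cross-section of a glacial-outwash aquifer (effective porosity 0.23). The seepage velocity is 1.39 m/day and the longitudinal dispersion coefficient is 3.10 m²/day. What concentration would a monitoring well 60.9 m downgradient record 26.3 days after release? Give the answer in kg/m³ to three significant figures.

0.000938 kg/m³

For an instantaneous plane source, C(x,t) = M/(n_e·A·√(4πDt)) · exp(−(x−vt)²/(4Dt)), with n_e·A the pore (flow) area.
Plume center vt = 1.39 × 26.3 = 36.557 m, so the well at 60.9 m is 24.343 m downgradient of the peak.
√(4πDt) = 32.01 m, giving peak height M/(n_e·A·√(4πDt)) = 0.405/(0.23 × 9.53 × 32.01) = 0.005772 kg/m³.
(x−vt)²/(4Dt) = (24.343)²/(4 × 3.10 × 26.3) = 1.817; exp(−1.817) = 0.1625.
C = 0.005772 × 0.1625 = 0.000938 kg/m³.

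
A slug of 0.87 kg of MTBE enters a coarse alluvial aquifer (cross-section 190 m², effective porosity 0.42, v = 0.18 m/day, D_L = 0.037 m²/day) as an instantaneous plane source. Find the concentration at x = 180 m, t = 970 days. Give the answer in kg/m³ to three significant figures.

0.000419 kg/m³

For an instantaneous plane source, C(x,t) = M/(n_e·A·√(4πDt)) · exp(−(x−vt)²/(4Dt)), with n_e·A the pore (flow) area.
Plume center vt = 0.18 × 970 = 174.6 m, so the well at 180 m is 5.4 m downgradient of the peak.
√(4πDt) = 21.24 m, giving peak height M/(n_e·A·√(4πDt)) = 0.87/(0.42 × 190 × 21.24) = 0.0005133 kg/m³.
(x−vt)²/(4Dt) = (5.4)²/(4 × 0.037 × 970) = 0.2031; exp(−0.2031) = 0.8162.
C = 0.0005133 × 0.8162 = 0.000419 kg/m³.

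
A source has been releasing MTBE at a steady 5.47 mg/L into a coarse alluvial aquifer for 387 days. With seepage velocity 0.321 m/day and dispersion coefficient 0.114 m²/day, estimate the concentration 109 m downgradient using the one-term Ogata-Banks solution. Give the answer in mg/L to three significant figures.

5.18 mg/L

For a continuous step input, C/C₀ ≈ ½·erfc((x−vt)/(2√(Dt))).
vt = 0.321 × 387 = 124.227 m and 2√(Dt) = 2√(0.114 × 387) = 13.28 m.
Argument (x−vt)/(2√(Dt)) = (109 − 124.227)/13.28 = -1.147; ½·erfc(-1.147) = 0.9476.
C = 5.47 × 0.9476 = 5.18 mg/L.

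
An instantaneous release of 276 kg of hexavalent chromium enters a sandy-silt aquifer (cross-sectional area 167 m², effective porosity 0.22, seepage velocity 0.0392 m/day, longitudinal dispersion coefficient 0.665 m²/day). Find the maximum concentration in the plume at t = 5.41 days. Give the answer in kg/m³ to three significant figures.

The peak of an instantaneous 1D plume sits at x = vt; there the Gaussian factor is 1 and C_max = M/(n_e·A·√(4πDt)), where n_e·A is the pore area the mass is dissolved in.
√(4πDt) = √(4π × 0.665 × 5.41) = 6.724 m, so C_max = 276/(0.22 × 167 × 6.724) = 1.12 kg/m³.

1.12 kg/m³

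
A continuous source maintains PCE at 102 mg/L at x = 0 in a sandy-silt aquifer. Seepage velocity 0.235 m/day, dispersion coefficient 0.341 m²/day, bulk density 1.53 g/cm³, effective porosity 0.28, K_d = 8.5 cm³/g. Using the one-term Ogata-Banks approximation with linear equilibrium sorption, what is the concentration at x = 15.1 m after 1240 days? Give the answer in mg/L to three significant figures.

Retardation factor R = 1 + ρ_b·K_d/n = 1 + 1.53 × 8.5/0.28 = 47.45.
Sorption retards both mechanisms: v_R = v/R = 0.004953 m/day, D_R = D/R = 0.007187 m²/day.
v_R·t = 0.004953 × 1240 = 6.14172 m; 2√(D_R t) = 5.971 m; argument = (15.1 − 6.14172)/5.971 = 1.500.
C = C₀ × ½·erfc(1.500) = 102 × 0.01695 = 1.73 mg/L.

1.73 mg/L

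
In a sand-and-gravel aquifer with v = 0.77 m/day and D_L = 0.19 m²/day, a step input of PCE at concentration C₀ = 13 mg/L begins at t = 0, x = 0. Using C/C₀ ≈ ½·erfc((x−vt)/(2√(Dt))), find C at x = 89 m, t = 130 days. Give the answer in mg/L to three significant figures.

For a continuous step input, C/C₀ ≈ ½·erfc((x−vt)/(2√(Dt))).
vt = 0.77 × 130 = 100.1 m and 2√(Dt) = 2√(0.19 × 130) = 9.940 m.
Argument (x−vt)/(2√(Dt)) = (89 − 100.1)/9.940 = -1.117; ½·erfc(-1.117) = 0.9429.
C = 13 × 0.9429 = 12.3 mg/L.

12.3 mg/L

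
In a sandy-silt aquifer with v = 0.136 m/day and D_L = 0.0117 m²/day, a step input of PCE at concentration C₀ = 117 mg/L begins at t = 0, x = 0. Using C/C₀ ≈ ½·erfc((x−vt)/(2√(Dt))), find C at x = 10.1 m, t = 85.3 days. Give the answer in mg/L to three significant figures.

For a continuous step input, C/C₀ ≈ ½·erfc((x−vt)/(2√(Dt))).
vt = 0.136 × 85.3 = 11.6008 m and 2√(Dt) = 2√(0.0117 × 85.3) = 1.998 m.
Argument (x−vt)/(2√(Dt)) = (10.1 − 11.6008)/1.998 = -0.7512; ½·erfc(-0.7512) = 0.8560.
C = 117 × 0.8560 = 100 mg/L.

100 mg/L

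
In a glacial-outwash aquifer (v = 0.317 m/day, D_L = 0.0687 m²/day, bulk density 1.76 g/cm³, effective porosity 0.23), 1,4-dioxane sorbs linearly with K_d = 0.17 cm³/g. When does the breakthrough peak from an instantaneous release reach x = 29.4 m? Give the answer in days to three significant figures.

212 days

Retardation factor R = 1 + ρ_b·K_d/n = 1 + 1.76 × 0.17/0.23 = 2.301.
Sorption retards both mechanisms: v_R = v/R = 0.1378 m/day, D_R = D/R = 0.02986 m²/day.
Peak time from v_R²t² + 2D_R t − x² = 0: t = (√(D_R² + v_R²x²) − D_R)/v_R².
√(D_R² + v_R²x²) = √(0.02986² + 0.1378² × 29.4²) = 4.051; v_R² = 0.01899.
t = (4.051 − 0.02986)/0.01899 = 212 days.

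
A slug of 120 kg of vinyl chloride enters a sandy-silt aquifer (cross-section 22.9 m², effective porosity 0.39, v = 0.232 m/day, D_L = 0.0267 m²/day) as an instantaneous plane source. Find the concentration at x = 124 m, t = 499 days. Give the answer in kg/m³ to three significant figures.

0.291 kg/m³

For an instantaneous plane source, C(x,t) = M/(n_e·A·√(4πDt)) · exp(−(x−vt)²/(4Dt)), with n_e·A the pore (flow) area.
Plume center vt = 0.232 × 499 = 115.768 m, so the well at 124 m is 8.232 m downgradient of the peak.
√(4πDt) = 12.94 m, giving peak height M/(n_e·A·√(4πDt)) = 120/(0.39 × 22.9 × 12.94) = 1.038 kg/m³.
(x−vt)²/(4Dt) = (8.232)²/(4 × 0.0267 × 499) = 1.272; exp(−1.272) = 0.2803.
C = 1.038 × 0.2803 = 0.291 kg/m³.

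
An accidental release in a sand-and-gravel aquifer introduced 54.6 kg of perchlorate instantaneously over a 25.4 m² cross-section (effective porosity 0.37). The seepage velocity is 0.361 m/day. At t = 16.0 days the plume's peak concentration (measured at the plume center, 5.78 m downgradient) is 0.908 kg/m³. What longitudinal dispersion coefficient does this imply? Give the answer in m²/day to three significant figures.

0.204 m²/day

At the plume center C_max = M/(n_e·A·√(4πDt)), so D = M²/(4πt·(n_e·A·C_max)²).
n_e·A·C_max = 0.37 × 25.4 × 0.908 = 8.533 kg/m.
D = 54.6²/(4π × 16.0 × 8.533²) = 0.204 m²/day.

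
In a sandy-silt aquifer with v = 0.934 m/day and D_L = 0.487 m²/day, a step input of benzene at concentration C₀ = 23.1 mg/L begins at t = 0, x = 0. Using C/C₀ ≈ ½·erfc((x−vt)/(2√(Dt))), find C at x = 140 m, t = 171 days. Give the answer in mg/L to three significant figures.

21.6 mg/L

For a continuous step input, C/C₀ ≈ ½·erfc((x−vt)/(2√(Dt))).
vt = 0.934 × 171 = 159.714 m and 2√(Dt) = 2√(0.487 × 171) = 18.25 m.
Argument (x−vt)/(2√(Dt)) = (140 − 159.714)/18.25 = -1.080; ½·erfc(-1.080) = 0.9367.
C = 23.1 × 0.9367 = 21.6 mg/L.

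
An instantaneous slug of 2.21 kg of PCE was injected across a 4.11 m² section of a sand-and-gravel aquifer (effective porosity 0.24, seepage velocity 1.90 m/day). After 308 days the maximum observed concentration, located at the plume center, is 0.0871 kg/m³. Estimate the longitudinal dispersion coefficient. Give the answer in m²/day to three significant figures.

At the plume center C_max = M/(n_e·A·√(4πDt)), so D = M²/(4πt·(n_e·A·C_max)²).
n_e·A·C_max = 0.24 × 4.11 × 0.0871 = 0.08592 kg/m.
D = 2.21²/(4π × 308 × 0.08592²) = 0.171 m²/day.

0.171 m²/day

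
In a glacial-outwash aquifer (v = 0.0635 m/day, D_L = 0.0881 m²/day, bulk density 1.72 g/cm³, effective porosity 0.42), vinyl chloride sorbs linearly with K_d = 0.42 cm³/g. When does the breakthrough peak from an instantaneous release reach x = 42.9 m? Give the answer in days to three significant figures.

Retardation factor R = 1 + ρ_b·K_d/n = 1 + 1.72 × 0.42/0.42 = 2.720.
Sorption retards both mechanisms: v_R = v/R = 0.02335 m/day, D_R = D/R = 0.03239 m²/day.
Peak time from v_R²t² + 2D_R t − x² = 0: t = (√(D_R² + v_R²x²) − D_R)/v_R².
√(D_R² + v_R²x²) = √(0.03239² + 0.02335² × 42.9²) = 1.002; v_R² = 0.0005452.
t = (1.002 − 0.03239)/0.0005452 = 1780 days.

1780 days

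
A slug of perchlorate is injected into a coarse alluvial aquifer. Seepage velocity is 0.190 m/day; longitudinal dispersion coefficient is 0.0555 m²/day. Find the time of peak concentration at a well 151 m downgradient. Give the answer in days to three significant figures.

For the 1D instantaneous-source solution, setting ∂C/∂t = 0 at fixed x gives v²t² + 2Dt − x² = 0, so t = (√(D² + v²x²) − D)/v².
√(D² + v²x²) = √(0.0555² + 0.190² × 151²) = 28.69; v² = 0.0361.
t = (28.69 − 0.0555)/0.0361 = 793 days (vs. the pure-advection estimate x/v = 795 d).

793 days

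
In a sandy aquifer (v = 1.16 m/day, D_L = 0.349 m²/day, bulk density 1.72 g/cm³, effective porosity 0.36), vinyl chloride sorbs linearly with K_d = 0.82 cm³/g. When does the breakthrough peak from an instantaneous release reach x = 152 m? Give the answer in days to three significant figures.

Retardation factor R = 1 + ρ_b·K_d/n = 1 + 1.72 × 0.82/0.36 = 4.918.
Sorption retards both mechanisms: v_R = v/R = 0.2359 m/day, D_R = D/R = 0.07096 m²/day.
Peak time from v_R²t² + 2D_R t − x² = 0: t = (√(D_R² + v_R²x²) − D_R)/v_R².
√(D_R² + v_R²x²) = √(0.07096² + 0.2359² × 152²) = 35.86; v_R² = 0.05565.
t = (35.86 − 0.07096)/0.05565 = 643 days.

643 days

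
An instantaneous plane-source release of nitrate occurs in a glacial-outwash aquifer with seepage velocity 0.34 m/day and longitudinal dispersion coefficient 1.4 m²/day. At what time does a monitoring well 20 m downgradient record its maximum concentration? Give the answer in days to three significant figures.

For the 1D instantaneous-source solution, setting ∂C/∂t = 0 at fixed x gives v²t² + 2Dt − x² = 0, so t = (√(D² + v²x²) − D)/v².
√(D² + v²x²) = √(1.4² + 0.34² × 20²) = 6.943; v² = 0.1156.
t = (6.943 − 1.4)/0.1156 = 47.9 days (vs. the pure-advection estimate x/v = 58.8 d).

47.9 days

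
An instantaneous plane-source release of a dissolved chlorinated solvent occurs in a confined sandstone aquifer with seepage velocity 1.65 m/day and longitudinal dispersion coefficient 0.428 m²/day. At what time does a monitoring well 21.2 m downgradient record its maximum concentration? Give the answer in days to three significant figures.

12.7 days

For the 1D instantaneous-source solution, setting ∂C/∂t = 0 at fixed x gives v²t² + 2Dt − x² = 0, so t = (√(D² + v²x²) − D)/v².
√(D² + v²x²) = √(0.428² + 1.65² × 21.2²) = 34.98; v² = 2.7225.
t = (34.98 − 0.428)/2.7225 = 12.7 days (vs. the pure-advection estimate x/v = 12.8 d).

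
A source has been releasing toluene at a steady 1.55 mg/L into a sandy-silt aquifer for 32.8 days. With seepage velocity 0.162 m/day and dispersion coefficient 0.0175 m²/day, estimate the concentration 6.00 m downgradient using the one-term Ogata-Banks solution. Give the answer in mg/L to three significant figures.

0.404 mg/L

For a continuous step input, C/C₀ ≈ ½·erfc((x−vt)/(2√(Dt))).
vt = 0.162 × 32.8 = 5.3136 m and 2√(Dt) = 2√(0.0175 × 32.8) = 1.515 m.
Argument (x−vt)/(2√(Dt)) = (6.00 − 5.3136)/1.515 = 0.4531; ½·erfc(0.4531) = 0.2608.
C = 1.55 × 0.2608 = 0.404 mg/L.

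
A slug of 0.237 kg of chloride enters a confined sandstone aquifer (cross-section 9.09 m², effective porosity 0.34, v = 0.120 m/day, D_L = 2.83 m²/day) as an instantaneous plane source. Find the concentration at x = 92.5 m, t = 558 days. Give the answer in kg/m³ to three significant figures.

For an instantaneous plane source, C(x,t) = M/(n_e·A·√(4πDt)) · exp(−(x−vt)²/(4Dt)), with n_e·A the pore (flow) area.
Plume center vt = 0.120 × 558 = 66.96 m, so the well at 92.5 m is 25.54 m downgradient of the peak.
√(4πDt) = 140.9 m, giving peak height M/(n_e·A·√(4πDt)) = 0.237/(0.34 × 9.09 × 140.9) = 0.0005442 kg/m³.
(x−vt)²/(4Dt) = (25.54)²/(4 × 2.83 × 558) = 0.1033; exp(−0.1033) = 0.9019.
C = 0.0005442 × 0.9019 = 0.000491 kg/m³.

0.000491 kg/m³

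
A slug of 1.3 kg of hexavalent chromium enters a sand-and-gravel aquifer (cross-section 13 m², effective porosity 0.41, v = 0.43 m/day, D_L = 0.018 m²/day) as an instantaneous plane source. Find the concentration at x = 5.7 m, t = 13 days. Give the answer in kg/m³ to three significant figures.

0.140 kg/m³

For an instantaneous plane source, C(x,t) = M/(n_e·A·√(4πDt)) · exp(−(x−vt)²/(4Dt)), with n_e·A the pore (flow) area.
Plume center vt = 0.43 × 13 = 5.59 m, so the well at 5.7 m is 0.11 m downgradient of the peak.
√(4πDt) = 1.715 m, giving peak height M/(n_e·A·√(4πDt)) = 1.3/(0.41 × 13 × 1.715) = 0.1422 kg/m³.
(x−vt)²/(4Dt) = (0.11)²/(4 × 0.018 × 13) = 0.01293; exp(−0.01293) = 0.9872.
C = 0.1422 × 0.9872 = 0.140 kg/m³.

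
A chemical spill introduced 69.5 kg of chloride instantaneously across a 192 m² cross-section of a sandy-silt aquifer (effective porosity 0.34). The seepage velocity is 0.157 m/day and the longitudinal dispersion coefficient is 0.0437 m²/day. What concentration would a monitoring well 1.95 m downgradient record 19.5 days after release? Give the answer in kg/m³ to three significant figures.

For an instantaneous plane source, C(x,t) = M/(n_e·A·√(4πDt)) · exp(−(x−vt)²/(4Dt)), with n_e·A the pore (flow) area.
Plume center vt = 0.157 × 19.5 = 3.0615 m, so the well at 1.95 m is 1.1115 m upgradient of the peak.
√(4πDt) = 3.272 m, giving peak height M/(n_e·A·√(4πDt)) = 69.5/(0.34 × 192 × 3.272) = 0.3254 kg/m³.
(x−vt)²/(4Dt) = (-1.1115)²/(4 × 0.0437 × 19.5) = 0.3624; exp(−0.3624) = 0.6960.
C = 0.3254 × 0.6960 = 0.226 kg/m³.

0.226 kg/m³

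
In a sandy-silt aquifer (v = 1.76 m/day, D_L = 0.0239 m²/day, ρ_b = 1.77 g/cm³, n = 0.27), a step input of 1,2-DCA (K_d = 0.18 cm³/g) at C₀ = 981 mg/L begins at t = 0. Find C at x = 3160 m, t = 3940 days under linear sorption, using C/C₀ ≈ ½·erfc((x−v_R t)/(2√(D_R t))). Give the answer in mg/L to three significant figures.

Retardation factor R = 1 + ρ_b·K_d/n = 1 + 1.77 × 0.18/0.27 = 2.180.
Sorption retards both mechanisms: v_R = v/R = 0.8073 m/day, D_R = D/R = 0.01096 m²/day.
v_R·t = 0.8073 × 3940 = 3180.762 m; 2√(D_R t) = 13.14 m; argument = (3160 − 3180.762)/13.14 = -1.580.
C = C₀ × ½·erfc(-1.580) = 981 × 0.9873 = 969 mg/L.

969 mg/L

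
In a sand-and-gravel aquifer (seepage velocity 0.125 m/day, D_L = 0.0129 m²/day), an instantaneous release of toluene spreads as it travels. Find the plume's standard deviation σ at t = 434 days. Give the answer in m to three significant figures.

Dispersive spreading gives a Gaussian with σ² = 2Dt; advection only shifts the center.
σ = √(2 × 0.0129 × 434) = 3.35 m.

3.35 m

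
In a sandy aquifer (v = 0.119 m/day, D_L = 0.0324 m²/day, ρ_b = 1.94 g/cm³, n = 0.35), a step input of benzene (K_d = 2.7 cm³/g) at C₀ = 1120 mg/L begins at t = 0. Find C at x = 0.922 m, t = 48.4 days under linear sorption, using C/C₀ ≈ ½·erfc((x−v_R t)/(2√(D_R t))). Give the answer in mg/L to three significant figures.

Retardation factor R = 1 + ρ_b·K_d/n = 1 + 1.94 × 2.7/0.35 = 15.97.
Sorption retards both mechanisms: v_R = v/R = 0.007451 m/day, D_R = D/R = 0.002029 m²/day.
v_R·t = 0.007451 × 48.4 = 0.3606284 m; 2√(D_R t) = 0.6267 m; argument = (0.922 − 0.3606284)/0.6267 = 0.8958.
C = C₀ × ½·erfc(0.8958) = 1120 × 0.1026 = 115 mg/L.

115 mg/L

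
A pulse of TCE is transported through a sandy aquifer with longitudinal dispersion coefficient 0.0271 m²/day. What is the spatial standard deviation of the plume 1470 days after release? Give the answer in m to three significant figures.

8.93 m

Dispersive spreading gives a Gaussian with σ² = 2Dt; advection only shifts the center.
σ = √(2 × 0.0271 × 1470) = 8.93 m.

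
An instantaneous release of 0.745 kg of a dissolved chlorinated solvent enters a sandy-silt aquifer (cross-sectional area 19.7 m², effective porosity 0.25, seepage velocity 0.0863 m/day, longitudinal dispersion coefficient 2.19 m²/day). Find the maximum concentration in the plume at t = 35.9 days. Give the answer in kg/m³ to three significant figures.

0.00481 kg/m³

The peak of an instantaneous 1D plume sits at x = vt; there the Gaussian factor is 1 and C_max = M/(n_e·A·√(4πDt)), where n_e·A is the pore area the mass is dissolved in.
√(4πDt) = √(4π × 2.19 × 35.9) = 31.43 m, so C_max = 0.745/(0.25 × 19.7 × 31.43) = 0.00481 kg/m³.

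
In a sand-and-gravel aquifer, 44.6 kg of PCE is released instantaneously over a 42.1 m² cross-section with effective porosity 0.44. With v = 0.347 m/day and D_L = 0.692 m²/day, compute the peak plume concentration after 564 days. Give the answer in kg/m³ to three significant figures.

0.0344 kg/m³

The peak of an instantaneous 1D plume sits at x = vt; there the Gaussian factor is 1 and C_max = M/(n_e·A·√(4πDt)), where n_e·A is the pore area the mass is dissolved in.
√(4πDt) = √(4π × 0.692 × 564) = 70.03 m, so C_max = 44.6/(0.44 × 42.1 × 70.03) = 0.0344 kg/m³.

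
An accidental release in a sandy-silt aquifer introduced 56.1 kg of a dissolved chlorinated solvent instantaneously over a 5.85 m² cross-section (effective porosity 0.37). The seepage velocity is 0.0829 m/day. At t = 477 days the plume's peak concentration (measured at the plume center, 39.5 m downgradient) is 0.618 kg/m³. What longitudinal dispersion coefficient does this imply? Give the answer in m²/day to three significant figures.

At the plume center C_max = M/(n_e·A·√(4πDt)), so D = M²/(4πt·(n_e·A·C_max)²).
n_e·A·C_max = 0.37 × 5.85 × 0.618 = 1.338 kg/m.
D = 56.1²/(4π × 477 × 1.338²) = 0.293 m²/day.

0.293 m²/day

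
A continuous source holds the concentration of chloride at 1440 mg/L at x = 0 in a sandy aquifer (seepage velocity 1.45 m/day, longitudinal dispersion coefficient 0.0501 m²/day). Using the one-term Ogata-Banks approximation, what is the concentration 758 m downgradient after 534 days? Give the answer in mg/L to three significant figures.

1420 mg/L

For a continuous step input, C/C₀ ≈ ½·erfc((x−vt)/(2√(Dt))).
vt = 1.45 × 534 = 774.3 m and 2√(Dt) = 2√(0.0501 × 534) = 10.34 m.
Argument (x−vt)/(2√(Dt)) = (758 − 774.3)/10.34 = -1.576; ½·erfc(-1.576) = 0.9871.
C = 1440 × 0.9871 = 1420 mg/L.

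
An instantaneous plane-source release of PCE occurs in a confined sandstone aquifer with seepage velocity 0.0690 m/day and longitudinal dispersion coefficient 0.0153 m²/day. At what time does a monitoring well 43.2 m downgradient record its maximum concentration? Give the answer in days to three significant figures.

For the 1D instantaneous-source solution, setting ∂C/∂t = 0 at fixed x gives v²t² + 2Dt − x² = 0, so t = (√(D² + v²x²) − D)/v².
√(D² + v²x²) = √(0.0153² + 0.0690² × 43.2²) = 2.981; v² = 0.004761.
t = (2.981 − 0.0153)/0.004761 = 623 days (vs. the pure-advection estimate x/v = 626 d).

623 days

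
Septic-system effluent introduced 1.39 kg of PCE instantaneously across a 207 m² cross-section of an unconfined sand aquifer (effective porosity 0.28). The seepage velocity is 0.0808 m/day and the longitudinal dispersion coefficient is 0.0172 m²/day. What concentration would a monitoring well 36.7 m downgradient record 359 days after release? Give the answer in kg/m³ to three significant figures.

For an instantaneous plane source, C(x,t) = M/(n_e·A·√(4πDt)) · exp(−(x−vt)²/(4Dt)), with n_e·A the pore (flow) area.
Plume center vt = 0.0808 × 359 = 29.0072 m, so the well at 36.7 m is 7.6928 m downgradient of the peak.
√(4πDt) = 8.809 m, giving peak height M/(n_e·A·√(4πDt)) = 1.39/(0.28 × 207 × 8.809) = 0.002722 kg/m³.
(x−vt)²/(4Dt) = (7.6928)²/(4 × 0.0172 × 359) = 2.396; exp(−2.396) = 0.09108.
C = 0.002722 × 0.09108 = 0.000248 kg/m³.

0.000248 kg/m³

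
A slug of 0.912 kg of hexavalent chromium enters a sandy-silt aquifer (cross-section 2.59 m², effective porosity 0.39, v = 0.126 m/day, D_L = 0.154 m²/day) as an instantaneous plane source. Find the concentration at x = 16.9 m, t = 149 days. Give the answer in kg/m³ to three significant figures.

0.0512 kg/m³

For an instantaneous plane source, C(x,t) = M/(n_e·A·√(4πDt)) · exp(−(x−vt)²/(4Dt)), with n_e·A the pore (flow) area.
Plume center vt = 0.126 × 149 = 18.774 m, so the well at 16.9 m is 1.874 m upgradient of the peak.
√(4πDt) = 16.98 m, giving peak height M/(n_e·A·√(4πDt)) = 0.912/(0.39 × 2.59 × 16.98) = 0.05317 kg/m³.
(x−vt)²/(4Dt) = (-1.874)²/(4 × 0.154 × 149) = 0.03826; exp(−0.03826) = 0.9625.
C = 0.05317 × 0.9625 = 0.0512 kg/m³.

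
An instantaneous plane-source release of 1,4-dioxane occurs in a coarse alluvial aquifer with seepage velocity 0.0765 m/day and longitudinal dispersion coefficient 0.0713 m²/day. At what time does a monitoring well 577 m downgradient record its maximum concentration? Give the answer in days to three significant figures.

For the 1D instantaneous-source solution, setting ∂C/∂t = 0 at fixed x gives v²t² + 2Dt − x² = 0, so t = (√(D² + v²x²) − D)/v².
√(D² + v²x²) = √(0.0713² + 0.0765² × 577²) = 44.14; v² = 0.00585225.
t = (44.14 − 0.0713)/0.00585225 = 7530 days (vs. the pure-advection estimate x/v = 7540 d).

7530 days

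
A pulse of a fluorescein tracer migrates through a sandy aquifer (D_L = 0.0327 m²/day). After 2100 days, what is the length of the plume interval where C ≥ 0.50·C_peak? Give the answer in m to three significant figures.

The plume is Gaussian with σ = √(2Dt) = √(2 × 0.0327 × 2100) = 11.72 m.
C/C_peak = exp(−Δx²/(2σ²)) = 0.50 ⇒ Δx = σ·√(−2 ln 0.50) = 11.72 × 1.177 = 13.79 m.
Width = 2Δx = 27.6 m.

27.6 m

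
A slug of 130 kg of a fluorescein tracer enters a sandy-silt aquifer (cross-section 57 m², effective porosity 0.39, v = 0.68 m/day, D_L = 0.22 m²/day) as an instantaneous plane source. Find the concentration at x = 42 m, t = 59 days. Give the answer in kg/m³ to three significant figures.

For an instantaneous plane source, C(x,t) = M/(n_e·A·√(4πDt)) · exp(−(x−vt)²/(4Dt)), with n_e·A the pore (flow) area.
Plume center vt = 0.68 × 59 = 40.12 m, so the well at 42 m is 1.88 m downgradient of the peak.
√(4πDt) = 12.77 m, giving peak height M/(n_e·A·√(4πDt)) = 130/(0.39 × 57 × 12.77) = 0.4579 kg/m³.
(x−vt)²/(4Dt) = (1.88)²/(4 × 0.22 × 59) = 0.06807; exp(−0.06807) = 0.9342.
C = 0.4579 × 0.9342 = 0.428 kg/m³.

0.428 kg/m³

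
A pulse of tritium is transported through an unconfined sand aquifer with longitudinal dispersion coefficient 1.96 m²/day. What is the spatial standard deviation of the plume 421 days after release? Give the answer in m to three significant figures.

Dispersive spreading gives a Gaussian with σ² = 2Dt; advection only shifts the center.
σ = √(2 × 1.96 × 421) = 40.6 m.

40.6 m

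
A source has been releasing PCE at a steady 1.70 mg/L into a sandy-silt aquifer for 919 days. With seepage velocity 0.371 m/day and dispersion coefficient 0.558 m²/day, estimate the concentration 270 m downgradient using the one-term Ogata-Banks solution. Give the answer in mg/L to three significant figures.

For a continuous step input, C/C₀ ≈ ½·erfc((x−vt)/(2√(Dt))).
vt = 0.371 × 919 = 340.949 m and 2√(Dt) = 2√(0.558 × 919) = 45.29 m.
Argument (x−vt)/(2√(Dt)) = (270 − 340.949)/45.29 = -1.567; ½·erfc(-1.567) = 0.9867.
C = 1.70 × 0.9867 = 1.68 mg/L.

1.68 mg/L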